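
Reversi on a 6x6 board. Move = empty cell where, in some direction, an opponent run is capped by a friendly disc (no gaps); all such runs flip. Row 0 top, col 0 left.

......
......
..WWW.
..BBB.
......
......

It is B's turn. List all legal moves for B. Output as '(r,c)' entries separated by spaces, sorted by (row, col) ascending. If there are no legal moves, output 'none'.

(1,1): flips 1 -> legal
(1,2): flips 2 -> legal
(1,3): flips 1 -> legal
(1,4): flips 2 -> legal
(1,5): flips 1 -> legal
(2,1): no bracket -> illegal
(2,5): no bracket -> illegal
(3,1): no bracket -> illegal
(3,5): no bracket -> illegal

Answer: (1,1) (1,2) (1,3) (1,4) (1,5)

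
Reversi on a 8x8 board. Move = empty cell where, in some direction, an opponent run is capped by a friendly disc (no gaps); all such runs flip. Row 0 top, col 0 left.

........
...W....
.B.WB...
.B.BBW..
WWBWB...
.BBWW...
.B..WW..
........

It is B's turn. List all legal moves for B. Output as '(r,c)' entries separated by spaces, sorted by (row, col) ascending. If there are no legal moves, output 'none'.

(0,2): flips 1 -> legal
(0,3): flips 2 -> legal
(0,4): no bracket -> illegal
(1,2): flips 1 -> legal
(1,4): no bracket -> illegal
(2,2): flips 1 -> legal
(2,5): no bracket -> illegal
(2,6): flips 1 -> legal
(3,0): flips 1 -> legal
(3,2): no bracket -> illegal
(3,6): flips 1 -> legal
(4,5): no bracket -> illegal
(4,6): flips 1 -> legal
(5,0): no bracket -> illegal
(5,5): flips 2 -> legal
(5,6): no bracket -> illegal
(6,2): flips 1 -> legal
(6,3): flips 2 -> legal
(6,6): no bracket -> illegal
(7,3): no bracket -> illegal
(7,4): flips 2 -> legal
(7,5): flips 2 -> legal
(7,6): no bracket -> illegal

Answer: (0,2) (0,3) (1,2) (2,2) (2,6) (3,0) (3,6) (4,6) (5,5) (6,2) (6,3) (7,4) (7,5)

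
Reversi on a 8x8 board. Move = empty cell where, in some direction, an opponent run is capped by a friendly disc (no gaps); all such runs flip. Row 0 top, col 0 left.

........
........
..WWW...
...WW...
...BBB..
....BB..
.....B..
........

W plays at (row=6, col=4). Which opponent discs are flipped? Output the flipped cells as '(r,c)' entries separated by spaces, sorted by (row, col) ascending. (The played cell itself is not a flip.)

Answer: (4,4) (5,4)

Derivation:
Dir NW: first cell '.' (not opp) -> no flip
Dir N: opp run (5,4) (4,4) capped by W -> flip
Dir NE: opp run (5,5), next='.' -> no flip
Dir W: first cell '.' (not opp) -> no flip
Dir E: opp run (6,5), next='.' -> no flip
Dir SW: first cell '.' (not opp) -> no flip
Dir S: first cell '.' (not opp) -> no flip
Dir SE: first cell '.' (not opp) -> no flip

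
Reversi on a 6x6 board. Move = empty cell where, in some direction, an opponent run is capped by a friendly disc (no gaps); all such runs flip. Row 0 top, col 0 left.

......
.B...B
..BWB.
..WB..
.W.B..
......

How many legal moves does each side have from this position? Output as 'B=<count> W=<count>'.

-- B to move --
(1,2): no bracket -> illegal
(1,3): flips 1 -> legal
(1,4): no bracket -> illegal
(2,1): flips 1 -> legal
(3,0): no bracket -> illegal
(3,1): flips 1 -> legal
(3,4): no bracket -> illegal
(4,0): no bracket -> illegal
(4,2): flips 1 -> legal
(5,0): no bracket -> illegal
(5,1): no bracket -> illegal
(5,2): no bracket -> illegal
B mobility = 4
-- W to move --
(0,0): no bracket -> illegal
(0,1): no bracket -> illegal
(0,2): no bracket -> illegal
(0,4): no bracket -> illegal
(0,5): no bracket -> illegal
(1,0): no bracket -> illegal
(1,2): flips 1 -> legal
(1,3): no bracket -> illegal
(1,4): no bracket -> illegal
(2,0): no bracket -> illegal
(2,1): flips 1 -> legal
(2,5): flips 1 -> legal
(3,1): no bracket -> illegal
(3,4): flips 1 -> legal
(3,5): no bracket -> illegal
(4,2): no bracket -> illegal
(4,4): no bracket -> illegal
(5,2): no bracket -> illegal
(5,3): flips 2 -> legal
(5,4): flips 1 -> legal
W mobility = 6

Answer: B=4 W=6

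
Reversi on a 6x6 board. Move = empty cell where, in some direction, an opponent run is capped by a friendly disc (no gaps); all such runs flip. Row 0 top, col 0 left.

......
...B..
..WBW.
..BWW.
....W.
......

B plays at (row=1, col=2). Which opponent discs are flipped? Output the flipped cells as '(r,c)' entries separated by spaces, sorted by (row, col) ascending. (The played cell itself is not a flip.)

Answer: (2,2)

Derivation:
Dir NW: first cell '.' (not opp) -> no flip
Dir N: first cell '.' (not opp) -> no flip
Dir NE: first cell '.' (not opp) -> no flip
Dir W: first cell '.' (not opp) -> no flip
Dir E: first cell 'B' (not opp) -> no flip
Dir SW: first cell '.' (not opp) -> no flip
Dir S: opp run (2,2) capped by B -> flip
Dir SE: first cell 'B' (not opp) -> no flip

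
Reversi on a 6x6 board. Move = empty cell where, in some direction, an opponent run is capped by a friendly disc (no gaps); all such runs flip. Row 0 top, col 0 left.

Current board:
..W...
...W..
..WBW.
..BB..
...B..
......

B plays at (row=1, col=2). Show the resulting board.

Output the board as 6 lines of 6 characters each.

Place B at (1,2); scan 8 dirs for brackets.
Dir NW: first cell '.' (not opp) -> no flip
Dir N: opp run (0,2), next=edge -> no flip
Dir NE: first cell '.' (not opp) -> no flip
Dir W: first cell '.' (not opp) -> no flip
Dir E: opp run (1,3), next='.' -> no flip
Dir SW: first cell '.' (not opp) -> no flip
Dir S: opp run (2,2) capped by B -> flip
Dir SE: first cell 'B' (not opp) -> no flip
All flips: (2,2)

Answer: ..W...
..BW..
..BBW.
..BB..
...B..
......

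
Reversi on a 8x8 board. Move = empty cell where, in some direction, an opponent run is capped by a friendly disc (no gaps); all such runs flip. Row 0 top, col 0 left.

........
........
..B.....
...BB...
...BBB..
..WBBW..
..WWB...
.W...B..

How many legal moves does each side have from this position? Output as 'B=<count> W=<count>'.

Answer: B=8 W=7

Derivation:
-- B to move --
(4,1): no bracket -> illegal
(4,2): no bracket -> illegal
(4,6): flips 1 -> legal
(5,1): flips 1 -> legal
(5,6): flips 1 -> legal
(6,0): no bracket -> illegal
(6,1): flips 3 -> legal
(6,5): flips 1 -> legal
(6,6): flips 1 -> legal
(7,0): no bracket -> illegal
(7,2): flips 1 -> legal
(7,3): flips 1 -> legal
(7,4): no bracket -> illegal
B mobility = 8
-- W to move --
(1,1): flips 3 -> legal
(1,2): no bracket -> illegal
(1,3): no bracket -> illegal
(2,1): no bracket -> illegal
(2,3): flips 3 -> legal
(2,4): no bracket -> illegal
(2,5): flips 2 -> legal
(3,1): no bracket -> illegal
(3,2): no bracket -> illegal
(3,5): flips 3 -> legal
(3,6): flips 2 -> legal
(4,2): no bracket -> illegal
(4,6): no bracket -> illegal
(5,6): no bracket -> illegal
(6,5): flips 1 -> legal
(6,6): no bracket -> illegal
(7,3): flips 1 -> legal
(7,4): no bracket -> illegal
(7,6): no bracket -> illegal
W mobility = 7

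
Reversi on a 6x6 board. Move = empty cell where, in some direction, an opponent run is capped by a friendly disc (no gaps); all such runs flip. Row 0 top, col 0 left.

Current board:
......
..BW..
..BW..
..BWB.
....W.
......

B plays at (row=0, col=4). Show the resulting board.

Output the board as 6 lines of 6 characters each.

Place B at (0,4); scan 8 dirs for brackets.
Dir NW: edge -> no flip
Dir N: edge -> no flip
Dir NE: edge -> no flip
Dir W: first cell '.' (not opp) -> no flip
Dir E: first cell '.' (not opp) -> no flip
Dir SW: opp run (1,3) capped by B -> flip
Dir S: first cell '.' (not opp) -> no flip
Dir SE: first cell '.' (not opp) -> no flip
All flips: (1,3)

Answer: ....B.
..BB..
..BW..
..BWB.
....W.
......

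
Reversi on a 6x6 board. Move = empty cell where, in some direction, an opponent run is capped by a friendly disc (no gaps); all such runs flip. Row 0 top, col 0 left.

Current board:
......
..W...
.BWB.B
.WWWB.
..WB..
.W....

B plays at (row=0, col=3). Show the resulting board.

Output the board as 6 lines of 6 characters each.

Answer: ...B..
..B...
.BWB.B
.WWWB.
..WB..
.W....

Derivation:
Place B at (0,3); scan 8 dirs for brackets.
Dir NW: edge -> no flip
Dir N: edge -> no flip
Dir NE: edge -> no flip
Dir W: first cell '.' (not opp) -> no flip
Dir E: first cell '.' (not opp) -> no flip
Dir SW: opp run (1,2) capped by B -> flip
Dir S: first cell '.' (not opp) -> no flip
Dir SE: first cell '.' (not opp) -> no flip
All flips: (1,2)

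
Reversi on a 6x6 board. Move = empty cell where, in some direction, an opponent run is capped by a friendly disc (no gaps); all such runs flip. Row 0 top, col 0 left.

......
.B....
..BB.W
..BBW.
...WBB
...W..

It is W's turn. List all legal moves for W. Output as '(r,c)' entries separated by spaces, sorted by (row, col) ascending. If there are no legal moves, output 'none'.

Answer: (1,2) (1,3) (2,1) (3,1) (3,5) (5,4)

Derivation:
(0,0): no bracket -> illegal
(0,1): no bracket -> illegal
(0,2): no bracket -> illegal
(1,0): no bracket -> illegal
(1,2): flips 1 -> legal
(1,3): flips 2 -> legal
(1,4): no bracket -> illegal
(2,0): no bracket -> illegal
(2,1): flips 1 -> legal
(2,4): no bracket -> illegal
(3,1): flips 2 -> legal
(3,5): flips 1 -> legal
(4,1): no bracket -> illegal
(4,2): no bracket -> illegal
(5,4): flips 1 -> legal
(5,5): no bracket -> illegal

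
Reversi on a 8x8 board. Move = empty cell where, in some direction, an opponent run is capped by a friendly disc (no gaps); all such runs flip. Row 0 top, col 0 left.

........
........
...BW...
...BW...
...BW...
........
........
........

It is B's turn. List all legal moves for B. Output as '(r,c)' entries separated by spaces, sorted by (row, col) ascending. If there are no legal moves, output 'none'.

(1,3): no bracket -> illegal
(1,4): no bracket -> illegal
(1,5): flips 1 -> legal
(2,5): flips 2 -> legal
(3,5): flips 1 -> legal
(4,5): flips 2 -> legal
(5,3): no bracket -> illegal
(5,4): no bracket -> illegal
(5,5): flips 1 -> legal

Answer: (1,5) (2,5) (3,5) (4,5) (5,5)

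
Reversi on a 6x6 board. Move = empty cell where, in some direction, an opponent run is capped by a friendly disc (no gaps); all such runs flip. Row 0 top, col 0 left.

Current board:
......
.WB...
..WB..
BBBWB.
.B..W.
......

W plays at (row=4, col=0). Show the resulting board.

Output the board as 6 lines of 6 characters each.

Place W at (4,0); scan 8 dirs for brackets.
Dir NW: edge -> no flip
Dir N: opp run (3,0), next='.' -> no flip
Dir NE: opp run (3,1) capped by W -> flip
Dir W: edge -> no flip
Dir E: opp run (4,1), next='.' -> no flip
Dir SW: edge -> no flip
Dir S: first cell '.' (not opp) -> no flip
Dir SE: first cell '.' (not opp) -> no flip
All flips: (3,1)

Answer: ......
.WB...
..WB..
BWBWB.
WB..W.
......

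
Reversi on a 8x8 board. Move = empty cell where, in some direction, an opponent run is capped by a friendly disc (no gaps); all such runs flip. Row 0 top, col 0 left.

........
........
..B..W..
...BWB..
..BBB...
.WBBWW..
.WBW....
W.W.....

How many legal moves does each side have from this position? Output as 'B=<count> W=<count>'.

Answer: B=12 W=8

Derivation:
-- B to move --
(1,4): no bracket -> illegal
(1,5): flips 1 -> legal
(1,6): flips 2 -> legal
(2,3): no bracket -> illegal
(2,4): flips 1 -> legal
(2,6): no bracket -> illegal
(3,6): no bracket -> illegal
(4,0): flips 1 -> legal
(4,1): no bracket -> illegal
(4,5): no bracket -> illegal
(4,6): no bracket -> illegal
(5,0): flips 1 -> legal
(5,6): flips 2 -> legal
(6,0): flips 2 -> legal
(6,4): flips 2 -> legal
(6,5): flips 1 -> legal
(6,6): flips 1 -> legal
(7,1): no bracket -> illegal
(7,3): flips 1 -> legal
(7,4): flips 1 -> legal
B mobility = 12
-- W to move --
(1,1): flips 3 -> legal
(1,2): no bracket -> illegal
(1,3): no bracket -> illegal
(2,1): no bracket -> illegal
(2,3): flips 3 -> legal
(2,4): flips 2 -> legal
(2,6): no bracket -> illegal
(3,1): no bracket -> illegal
(3,2): flips 5 -> legal
(3,6): flips 1 -> legal
(4,1): flips 1 -> legal
(4,5): flips 1 -> legal
(4,6): no bracket -> illegal
(6,4): no bracket -> illegal
(7,1): no bracket -> illegal
(7,3): flips 1 -> legal
W mobility = 8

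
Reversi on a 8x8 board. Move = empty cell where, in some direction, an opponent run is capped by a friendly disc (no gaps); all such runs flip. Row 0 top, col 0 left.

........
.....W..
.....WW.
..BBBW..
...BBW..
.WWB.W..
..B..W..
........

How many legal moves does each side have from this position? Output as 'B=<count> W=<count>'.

-- B to move --
(0,4): no bracket -> illegal
(0,5): no bracket -> illegal
(0,6): no bracket -> illegal
(1,4): no bracket -> illegal
(1,6): flips 1 -> legal
(1,7): flips 2 -> legal
(2,4): no bracket -> illegal
(2,7): no bracket -> illegal
(3,6): flips 1 -> legal
(3,7): no bracket -> illegal
(4,0): flips 1 -> legal
(4,1): no bracket -> illegal
(4,2): flips 1 -> legal
(4,6): flips 1 -> legal
(5,0): flips 2 -> legal
(5,4): no bracket -> illegal
(5,6): flips 1 -> legal
(6,0): no bracket -> illegal
(6,1): flips 1 -> legal
(6,3): no bracket -> illegal
(6,4): no bracket -> illegal
(6,6): flips 1 -> legal
(7,4): no bracket -> illegal
(7,5): no bracket -> illegal
(7,6): no bracket -> illegal
B mobility = 10
-- W to move --
(2,1): no bracket -> illegal
(2,2): flips 2 -> legal
(2,3): flips 1 -> legal
(2,4): no bracket -> illegal
(3,1): flips 3 -> legal
(4,1): no bracket -> illegal
(4,2): flips 2 -> legal
(5,4): flips 1 -> legal
(6,1): no bracket -> illegal
(6,3): no bracket -> illegal
(6,4): no bracket -> illegal
(7,1): flips 3 -> legal
(7,2): flips 1 -> legal
(7,3): flips 1 -> legal
W mobility = 8

Answer: B=10 W=8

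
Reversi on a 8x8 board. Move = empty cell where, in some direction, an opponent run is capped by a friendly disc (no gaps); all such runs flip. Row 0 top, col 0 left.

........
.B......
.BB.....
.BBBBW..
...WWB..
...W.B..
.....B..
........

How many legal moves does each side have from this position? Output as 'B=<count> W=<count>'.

-- B to move --
(2,4): no bracket -> illegal
(2,5): flips 1 -> legal
(2,6): no bracket -> illegal
(3,6): flips 1 -> legal
(4,2): flips 2 -> legal
(4,6): no bracket -> illegal
(5,2): flips 1 -> legal
(5,4): flips 2 -> legal
(6,2): no bracket -> illegal
(6,3): flips 2 -> legal
(6,4): no bracket -> illegal
B mobility = 6
-- W to move --
(0,0): flips 3 -> legal
(0,1): no bracket -> illegal
(0,2): no bracket -> illegal
(1,0): flips 2 -> legal
(1,2): no bracket -> illegal
(1,3): no bracket -> illegal
(2,0): no bracket -> illegal
(2,3): flips 1 -> legal
(2,4): flips 1 -> legal
(2,5): flips 1 -> legal
(3,0): flips 4 -> legal
(3,6): no bracket -> illegal
(4,0): no bracket -> illegal
(4,1): no bracket -> illegal
(4,2): no bracket -> illegal
(4,6): flips 1 -> legal
(5,4): no bracket -> illegal
(5,6): no bracket -> illegal
(6,4): no bracket -> illegal
(6,6): flips 1 -> legal
(7,4): no bracket -> illegal
(7,5): flips 3 -> legal
(7,6): no bracket -> illegal
W mobility = 9

Answer: B=6 W=9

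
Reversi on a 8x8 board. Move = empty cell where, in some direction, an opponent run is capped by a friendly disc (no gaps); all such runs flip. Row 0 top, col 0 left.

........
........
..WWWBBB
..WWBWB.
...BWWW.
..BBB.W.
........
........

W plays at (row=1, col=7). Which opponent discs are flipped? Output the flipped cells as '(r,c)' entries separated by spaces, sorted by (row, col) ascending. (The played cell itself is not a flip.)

Answer: (2,6)

Derivation:
Dir NW: first cell '.' (not opp) -> no flip
Dir N: first cell '.' (not opp) -> no flip
Dir NE: edge -> no flip
Dir W: first cell '.' (not opp) -> no flip
Dir E: edge -> no flip
Dir SW: opp run (2,6) capped by W -> flip
Dir S: opp run (2,7), next='.' -> no flip
Dir SE: edge -> no flip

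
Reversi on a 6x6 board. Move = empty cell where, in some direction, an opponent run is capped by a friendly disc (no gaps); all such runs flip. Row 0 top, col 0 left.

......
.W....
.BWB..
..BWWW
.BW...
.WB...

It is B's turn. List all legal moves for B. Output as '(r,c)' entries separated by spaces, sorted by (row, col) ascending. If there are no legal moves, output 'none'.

(0,0): no bracket -> illegal
(0,1): flips 1 -> legal
(0,2): no bracket -> illegal
(1,0): no bracket -> illegal
(1,2): flips 1 -> legal
(1,3): no bracket -> illegal
(2,0): no bracket -> illegal
(2,4): no bracket -> illegal
(2,5): no bracket -> illegal
(3,1): no bracket -> illegal
(4,0): no bracket -> illegal
(4,3): flips 2 -> legal
(4,4): no bracket -> illegal
(4,5): flips 1 -> legal
(5,0): flips 1 -> legal
(5,3): no bracket -> illegal

Answer: (0,1) (1,2) (4,3) (4,5) (5,0)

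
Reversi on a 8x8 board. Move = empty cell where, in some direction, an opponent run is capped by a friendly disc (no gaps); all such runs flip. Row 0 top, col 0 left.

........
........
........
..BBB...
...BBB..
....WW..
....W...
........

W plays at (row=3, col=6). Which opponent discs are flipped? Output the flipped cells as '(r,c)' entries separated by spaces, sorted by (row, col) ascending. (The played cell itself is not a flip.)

Dir NW: first cell '.' (not opp) -> no flip
Dir N: first cell '.' (not opp) -> no flip
Dir NE: first cell '.' (not opp) -> no flip
Dir W: first cell '.' (not opp) -> no flip
Dir E: first cell '.' (not opp) -> no flip
Dir SW: opp run (4,5) capped by W -> flip
Dir S: first cell '.' (not opp) -> no flip
Dir SE: first cell '.' (not opp) -> no flip

Answer: (4,5)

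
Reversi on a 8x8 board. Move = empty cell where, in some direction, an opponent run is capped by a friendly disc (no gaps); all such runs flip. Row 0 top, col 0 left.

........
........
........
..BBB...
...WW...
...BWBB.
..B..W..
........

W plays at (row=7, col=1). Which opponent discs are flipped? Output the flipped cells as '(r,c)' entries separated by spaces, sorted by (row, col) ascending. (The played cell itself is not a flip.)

Dir NW: first cell '.' (not opp) -> no flip
Dir N: first cell '.' (not opp) -> no flip
Dir NE: opp run (6,2) (5,3) capped by W -> flip
Dir W: first cell '.' (not opp) -> no flip
Dir E: first cell '.' (not opp) -> no flip
Dir SW: edge -> no flip
Dir S: edge -> no flip
Dir SE: edge -> no flip

Answer: (5,3) (6,2)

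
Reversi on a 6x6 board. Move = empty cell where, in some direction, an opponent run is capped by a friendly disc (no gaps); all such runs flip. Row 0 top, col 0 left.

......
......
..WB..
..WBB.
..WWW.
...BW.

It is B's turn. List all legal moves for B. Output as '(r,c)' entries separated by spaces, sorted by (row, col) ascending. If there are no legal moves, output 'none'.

Answer: (1,1) (2,1) (3,1) (3,5) (4,1) (5,1) (5,2) (5,5)

Derivation:
(1,1): flips 1 -> legal
(1,2): no bracket -> illegal
(1,3): no bracket -> illegal
(2,1): flips 1 -> legal
(3,1): flips 2 -> legal
(3,5): flips 1 -> legal
(4,1): flips 1 -> legal
(4,5): no bracket -> illegal
(5,1): flips 1 -> legal
(5,2): flips 1 -> legal
(5,5): flips 2 -> legal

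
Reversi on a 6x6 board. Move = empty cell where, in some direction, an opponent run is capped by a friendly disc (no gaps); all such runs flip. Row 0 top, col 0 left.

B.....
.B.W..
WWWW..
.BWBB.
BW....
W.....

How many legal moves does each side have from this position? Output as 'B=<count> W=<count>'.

Answer: B=5 W=8

Derivation:
-- B to move --
(0,2): no bracket -> illegal
(0,3): flips 2 -> legal
(0,4): flips 2 -> legal
(1,0): no bracket -> illegal
(1,2): flips 1 -> legal
(1,4): no bracket -> illegal
(2,4): no bracket -> illegal
(3,0): no bracket -> illegal
(4,2): flips 1 -> legal
(4,3): no bracket -> illegal
(5,1): flips 1 -> legal
(5,2): no bracket -> illegal
B mobility = 5
-- W to move --
(0,1): flips 1 -> legal
(0,2): flips 1 -> legal
(1,0): no bracket -> illegal
(1,2): no bracket -> illegal
(2,4): no bracket -> illegal
(2,5): no bracket -> illegal
(3,0): flips 2 -> legal
(3,5): flips 2 -> legal
(4,2): flips 1 -> legal
(4,3): flips 1 -> legal
(4,4): flips 1 -> legal
(4,5): flips 1 -> legal
(5,1): no bracket -> illegal
W mobility = 8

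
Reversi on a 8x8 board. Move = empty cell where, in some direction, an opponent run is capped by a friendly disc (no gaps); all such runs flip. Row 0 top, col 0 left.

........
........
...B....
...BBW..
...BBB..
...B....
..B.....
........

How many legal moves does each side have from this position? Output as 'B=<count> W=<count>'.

Answer: B=3 W=3

Derivation:
-- B to move --
(2,4): no bracket -> illegal
(2,5): flips 1 -> legal
(2,6): flips 1 -> legal
(3,6): flips 1 -> legal
(4,6): no bracket -> illegal
B mobility = 3
-- W to move --
(1,2): no bracket -> illegal
(1,3): no bracket -> illegal
(1,4): no bracket -> illegal
(2,2): no bracket -> illegal
(2,4): no bracket -> illegal
(2,5): no bracket -> illegal
(3,2): flips 2 -> legal
(3,6): no bracket -> illegal
(4,2): no bracket -> illegal
(4,6): no bracket -> illegal
(5,1): no bracket -> illegal
(5,2): no bracket -> illegal
(5,4): no bracket -> illegal
(5,5): flips 1 -> legal
(5,6): no bracket -> illegal
(6,1): no bracket -> illegal
(6,3): no bracket -> illegal
(6,4): no bracket -> illegal
(7,1): flips 3 -> legal
(7,2): no bracket -> illegal
(7,3): no bracket -> illegal
W mobility = 3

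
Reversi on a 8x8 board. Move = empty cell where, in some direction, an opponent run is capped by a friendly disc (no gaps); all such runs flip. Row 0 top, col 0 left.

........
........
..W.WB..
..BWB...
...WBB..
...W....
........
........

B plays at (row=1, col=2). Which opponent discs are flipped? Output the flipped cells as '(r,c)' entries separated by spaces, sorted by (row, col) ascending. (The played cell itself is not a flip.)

Answer: (2,2)

Derivation:
Dir NW: first cell '.' (not opp) -> no flip
Dir N: first cell '.' (not opp) -> no flip
Dir NE: first cell '.' (not opp) -> no flip
Dir W: first cell '.' (not opp) -> no flip
Dir E: first cell '.' (not opp) -> no flip
Dir SW: first cell '.' (not opp) -> no flip
Dir S: opp run (2,2) capped by B -> flip
Dir SE: first cell '.' (not opp) -> no flip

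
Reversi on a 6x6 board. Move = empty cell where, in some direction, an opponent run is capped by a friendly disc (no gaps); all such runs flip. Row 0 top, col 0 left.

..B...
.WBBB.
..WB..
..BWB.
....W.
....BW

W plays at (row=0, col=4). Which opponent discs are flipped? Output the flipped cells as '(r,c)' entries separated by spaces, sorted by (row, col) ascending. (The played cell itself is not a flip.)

Dir NW: edge -> no flip
Dir N: edge -> no flip
Dir NE: edge -> no flip
Dir W: first cell '.' (not opp) -> no flip
Dir E: first cell '.' (not opp) -> no flip
Dir SW: opp run (1,3) capped by W -> flip
Dir S: opp run (1,4), next='.' -> no flip
Dir SE: first cell '.' (not opp) -> no flip

Answer: (1,3)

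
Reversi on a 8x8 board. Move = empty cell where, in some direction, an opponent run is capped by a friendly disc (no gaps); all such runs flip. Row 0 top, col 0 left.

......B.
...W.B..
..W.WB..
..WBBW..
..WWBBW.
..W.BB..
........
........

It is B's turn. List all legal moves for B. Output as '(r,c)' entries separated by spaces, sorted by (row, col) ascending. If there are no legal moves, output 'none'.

Answer: (1,1) (1,4) (2,1) (2,3) (2,6) (3,1) (3,6) (3,7) (4,1) (4,7) (5,1) (5,3) (6,1)

Derivation:
(0,2): no bracket -> illegal
(0,3): no bracket -> illegal
(0,4): no bracket -> illegal
(1,1): flips 1 -> legal
(1,2): no bracket -> illegal
(1,4): flips 1 -> legal
(2,1): flips 2 -> legal
(2,3): flips 1 -> legal
(2,6): flips 1 -> legal
(3,1): flips 1 -> legal
(3,6): flips 1 -> legal
(3,7): flips 1 -> legal
(4,1): flips 2 -> legal
(4,7): flips 1 -> legal
(5,1): flips 1 -> legal
(5,3): flips 1 -> legal
(5,6): no bracket -> illegal
(5,7): no bracket -> illegal
(6,1): flips 2 -> legal
(6,2): no bracket -> illegal
(6,3): no bracket -> illegal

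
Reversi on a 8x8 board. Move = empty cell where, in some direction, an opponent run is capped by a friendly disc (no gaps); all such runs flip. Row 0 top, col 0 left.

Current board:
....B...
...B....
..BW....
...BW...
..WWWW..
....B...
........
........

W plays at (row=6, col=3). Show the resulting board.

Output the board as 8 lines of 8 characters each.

Answer: ....B...
...B....
..BW....
...BW...
..WWWW..
....W...
...W....
........

Derivation:
Place W at (6,3); scan 8 dirs for brackets.
Dir NW: first cell '.' (not opp) -> no flip
Dir N: first cell '.' (not opp) -> no flip
Dir NE: opp run (5,4) capped by W -> flip
Dir W: first cell '.' (not opp) -> no flip
Dir E: first cell '.' (not opp) -> no flip
Dir SW: first cell '.' (not opp) -> no flip
Dir S: first cell '.' (not opp) -> no flip
Dir SE: first cell '.' (not opp) -> no flip
All flips: (5,4)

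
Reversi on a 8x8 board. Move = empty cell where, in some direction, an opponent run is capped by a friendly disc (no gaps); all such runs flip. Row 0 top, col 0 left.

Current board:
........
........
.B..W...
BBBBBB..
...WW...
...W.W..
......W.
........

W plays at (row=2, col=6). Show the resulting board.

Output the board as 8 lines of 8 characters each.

Place W at (2,6); scan 8 dirs for brackets.
Dir NW: first cell '.' (not opp) -> no flip
Dir N: first cell '.' (not opp) -> no flip
Dir NE: first cell '.' (not opp) -> no flip
Dir W: first cell '.' (not opp) -> no flip
Dir E: first cell '.' (not opp) -> no flip
Dir SW: opp run (3,5) capped by W -> flip
Dir S: first cell '.' (not opp) -> no flip
Dir SE: first cell '.' (not opp) -> no flip
All flips: (3,5)

Answer: ........
........
.B..W.W.
BBBBBW..
...WW...
...W.W..
......W.
........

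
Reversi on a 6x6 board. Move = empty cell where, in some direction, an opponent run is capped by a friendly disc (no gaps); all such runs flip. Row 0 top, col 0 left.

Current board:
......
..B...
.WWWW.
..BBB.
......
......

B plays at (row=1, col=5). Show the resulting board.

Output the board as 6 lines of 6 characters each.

Place B at (1,5); scan 8 dirs for brackets.
Dir NW: first cell '.' (not opp) -> no flip
Dir N: first cell '.' (not opp) -> no flip
Dir NE: edge -> no flip
Dir W: first cell '.' (not opp) -> no flip
Dir E: edge -> no flip
Dir SW: opp run (2,4) capped by B -> flip
Dir S: first cell '.' (not opp) -> no flip
Dir SE: edge -> no flip
All flips: (2,4)

Answer: ......
..B..B
.WWWB.
..BBB.
......
......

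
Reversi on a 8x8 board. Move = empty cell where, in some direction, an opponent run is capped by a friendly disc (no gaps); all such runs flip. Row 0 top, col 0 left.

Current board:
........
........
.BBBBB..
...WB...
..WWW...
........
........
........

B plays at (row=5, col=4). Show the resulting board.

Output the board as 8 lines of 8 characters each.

Place B at (5,4); scan 8 dirs for brackets.
Dir NW: opp run (4,3), next='.' -> no flip
Dir N: opp run (4,4) capped by B -> flip
Dir NE: first cell '.' (not opp) -> no flip
Dir W: first cell '.' (not opp) -> no flip
Dir E: first cell '.' (not opp) -> no flip
Dir SW: first cell '.' (not opp) -> no flip
Dir S: first cell '.' (not opp) -> no flip
Dir SE: first cell '.' (not opp) -> no flip
All flips: (4,4)

Answer: ........
........
.BBBBB..
...WB...
..WWB...
....B...
........
........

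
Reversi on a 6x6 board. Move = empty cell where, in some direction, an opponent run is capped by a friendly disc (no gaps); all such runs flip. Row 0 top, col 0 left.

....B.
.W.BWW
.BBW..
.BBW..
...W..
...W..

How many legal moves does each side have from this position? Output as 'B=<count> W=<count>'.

-- B to move --
(0,0): flips 1 -> legal
(0,1): flips 1 -> legal
(0,2): no bracket -> illegal
(0,3): no bracket -> illegal
(0,5): flips 2 -> legal
(1,0): no bracket -> illegal
(1,2): no bracket -> illegal
(2,0): no bracket -> illegal
(2,4): flips 2 -> legal
(2,5): no bracket -> illegal
(3,4): flips 1 -> legal
(4,2): no bracket -> illegal
(4,4): flips 1 -> legal
(5,2): no bracket -> illegal
(5,4): flips 1 -> legal
B mobility = 7
-- W to move --
(0,2): no bracket -> illegal
(0,3): flips 1 -> legal
(0,5): no bracket -> illegal
(1,0): flips 2 -> legal
(1,2): flips 1 -> legal
(2,0): flips 2 -> legal
(2,4): no bracket -> illegal
(3,0): flips 2 -> legal
(4,0): no bracket -> illegal
(4,1): flips 3 -> legal
(4,2): no bracket -> illegal
W mobility = 6

Answer: B=7 W=6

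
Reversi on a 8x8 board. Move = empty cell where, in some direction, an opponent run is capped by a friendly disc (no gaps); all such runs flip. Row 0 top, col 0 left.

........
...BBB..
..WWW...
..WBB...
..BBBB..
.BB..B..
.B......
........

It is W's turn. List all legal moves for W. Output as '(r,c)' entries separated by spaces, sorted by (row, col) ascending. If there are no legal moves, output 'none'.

(0,2): flips 1 -> legal
(0,3): flips 1 -> legal
(0,4): flips 2 -> legal
(0,5): flips 1 -> legal
(0,6): flips 1 -> legal
(1,2): no bracket -> illegal
(1,6): no bracket -> illegal
(2,5): no bracket -> illegal
(2,6): no bracket -> illegal
(3,1): no bracket -> illegal
(3,5): flips 2 -> legal
(3,6): no bracket -> illegal
(4,0): no bracket -> illegal
(4,1): no bracket -> illegal
(4,6): no bracket -> illegal
(5,0): no bracket -> illegal
(5,3): flips 2 -> legal
(5,4): flips 3 -> legal
(5,6): flips 2 -> legal
(6,0): flips 3 -> legal
(6,2): flips 2 -> legal
(6,3): no bracket -> illegal
(6,4): no bracket -> illegal
(6,5): no bracket -> illegal
(6,6): flips 3 -> legal
(7,0): no bracket -> illegal
(7,1): no bracket -> illegal
(7,2): no bracket -> illegal

Answer: (0,2) (0,3) (0,4) (0,5) (0,6) (3,5) (5,3) (5,4) (5,6) (6,0) (6,2) (6,6)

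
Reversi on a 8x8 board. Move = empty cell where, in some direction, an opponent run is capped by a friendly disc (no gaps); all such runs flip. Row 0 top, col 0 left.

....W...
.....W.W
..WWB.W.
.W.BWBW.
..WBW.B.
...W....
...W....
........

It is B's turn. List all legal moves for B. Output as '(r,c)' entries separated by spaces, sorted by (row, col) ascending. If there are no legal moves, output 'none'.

(0,3): no bracket -> illegal
(0,5): no bracket -> illegal
(0,6): flips 1 -> legal
(0,7): no bracket -> illegal
(1,1): flips 1 -> legal
(1,2): no bracket -> illegal
(1,3): flips 1 -> legal
(1,4): no bracket -> illegal
(1,6): flips 2 -> legal
(2,0): no bracket -> illegal
(2,1): flips 2 -> legal
(2,5): flips 1 -> legal
(2,7): no bracket -> illegal
(3,0): no bracket -> illegal
(3,2): no bracket -> illegal
(3,7): flips 1 -> legal
(4,0): no bracket -> illegal
(4,1): flips 1 -> legal
(4,5): flips 1 -> legal
(4,7): no bracket -> illegal
(5,1): flips 1 -> legal
(5,2): no bracket -> illegal
(5,4): flips 2 -> legal
(5,5): flips 1 -> legal
(6,2): flips 2 -> legal
(6,4): no bracket -> illegal
(7,2): no bracket -> illegal
(7,3): flips 2 -> legal
(7,4): no bracket -> illegal

Answer: (0,6) (1,1) (1,3) (1,6) (2,1) (2,5) (3,7) (4,1) (4,5) (5,1) (5,4) (5,5) (6,2) (7,3)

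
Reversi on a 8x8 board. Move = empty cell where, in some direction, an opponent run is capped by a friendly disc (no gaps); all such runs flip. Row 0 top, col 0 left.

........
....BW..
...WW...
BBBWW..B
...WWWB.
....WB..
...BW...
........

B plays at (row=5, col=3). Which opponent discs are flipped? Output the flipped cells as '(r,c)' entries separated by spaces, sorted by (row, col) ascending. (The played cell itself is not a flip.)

Answer: (5,4)

Derivation:
Dir NW: first cell '.' (not opp) -> no flip
Dir N: opp run (4,3) (3,3) (2,3), next='.' -> no flip
Dir NE: opp run (4,4), next='.' -> no flip
Dir W: first cell '.' (not opp) -> no flip
Dir E: opp run (5,4) capped by B -> flip
Dir SW: first cell '.' (not opp) -> no flip
Dir S: first cell 'B' (not opp) -> no flip
Dir SE: opp run (6,4), next='.' -> no flip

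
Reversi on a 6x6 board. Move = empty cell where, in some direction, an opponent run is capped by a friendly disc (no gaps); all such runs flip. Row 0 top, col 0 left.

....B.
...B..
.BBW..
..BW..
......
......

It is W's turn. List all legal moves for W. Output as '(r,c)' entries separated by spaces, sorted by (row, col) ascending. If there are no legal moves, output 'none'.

Answer: (0,3) (1,1) (2,0) (3,1) (4,1)

Derivation:
(0,2): no bracket -> illegal
(0,3): flips 1 -> legal
(0,5): no bracket -> illegal
(1,0): no bracket -> illegal
(1,1): flips 1 -> legal
(1,2): no bracket -> illegal
(1,4): no bracket -> illegal
(1,5): no bracket -> illegal
(2,0): flips 2 -> legal
(2,4): no bracket -> illegal
(3,0): no bracket -> illegal
(3,1): flips 1 -> legal
(4,1): flips 1 -> legal
(4,2): no bracket -> illegal
(4,3): no bracket -> illegal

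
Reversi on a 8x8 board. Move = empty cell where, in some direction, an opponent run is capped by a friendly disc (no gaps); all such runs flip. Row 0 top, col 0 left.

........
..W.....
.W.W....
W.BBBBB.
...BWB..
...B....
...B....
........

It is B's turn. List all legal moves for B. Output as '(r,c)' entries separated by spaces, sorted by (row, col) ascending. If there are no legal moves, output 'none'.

(0,1): flips 2 -> legal
(0,2): no bracket -> illegal
(0,3): no bracket -> illegal
(1,0): flips 1 -> legal
(1,1): no bracket -> illegal
(1,3): flips 1 -> legal
(1,4): flips 1 -> legal
(2,0): no bracket -> illegal
(2,2): no bracket -> illegal
(2,4): no bracket -> illegal
(3,1): no bracket -> illegal
(4,0): no bracket -> illegal
(4,1): no bracket -> illegal
(5,4): flips 1 -> legal
(5,5): flips 1 -> legal

Answer: (0,1) (1,0) (1,3) (1,4) (5,4) (5,5)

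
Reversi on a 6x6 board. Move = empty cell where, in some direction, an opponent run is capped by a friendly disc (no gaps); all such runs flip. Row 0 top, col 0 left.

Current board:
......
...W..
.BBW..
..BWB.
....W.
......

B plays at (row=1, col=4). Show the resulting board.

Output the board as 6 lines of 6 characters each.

Place B at (1,4); scan 8 dirs for brackets.
Dir NW: first cell '.' (not opp) -> no flip
Dir N: first cell '.' (not opp) -> no flip
Dir NE: first cell '.' (not opp) -> no flip
Dir W: opp run (1,3), next='.' -> no flip
Dir E: first cell '.' (not opp) -> no flip
Dir SW: opp run (2,3) capped by B -> flip
Dir S: first cell '.' (not opp) -> no flip
Dir SE: first cell '.' (not opp) -> no flip
All flips: (2,3)

Answer: ......
...WB.
.BBB..
..BWB.
....W.
......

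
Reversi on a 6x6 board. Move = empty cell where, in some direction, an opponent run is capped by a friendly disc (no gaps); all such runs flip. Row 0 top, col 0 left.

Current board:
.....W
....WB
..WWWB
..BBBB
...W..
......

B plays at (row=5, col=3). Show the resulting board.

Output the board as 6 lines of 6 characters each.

Place B at (5,3); scan 8 dirs for brackets.
Dir NW: first cell '.' (not opp) -> no flip
Dir N: opp run (4,3) capped by B -> flip
Dir NE: first cell '.' (not opp) -> no flip
Dir W: first cell '.' (not opp) -> no flip
Dir E: first cell '.' (not opp) -> no flip
Dir SW: edge -> no flip
Dir S: edge -> no flip
Dir SE: edge -> no flip
All flips: (4,3)

Answer: .....W
....WB
..WWWB
..BBBB
...B..
...B..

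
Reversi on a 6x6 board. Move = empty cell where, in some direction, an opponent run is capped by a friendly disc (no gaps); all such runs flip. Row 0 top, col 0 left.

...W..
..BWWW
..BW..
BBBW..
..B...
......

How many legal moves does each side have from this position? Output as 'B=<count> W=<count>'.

-- B to move --
(0,2): no bracket -> illegal
(0,4): flips 1 -> legal
(0,5): flips 2 -> legal
(2,4): flips 2 -> legal
(2,5): no bracket -> illegal
(3,4): flips 2 -> legal
(4,3): no bracket -> illegal
(4,4): flips 1 -> legal
B mobility = 5
-- W to move --
(0,1): flips 1 -> legal
(0,2): no bracket -> illegal
(1,1): flips 2 -> legal
(2,0): no bracket -> illegal
(2,1): flips 2 -> legal
(4,0): flips 2 -> legal
(4,1): flips 1 -> legal
(4,3): no bracket -> illegal
(5,1): flips 1 -> legal
(5,2): no bracket -> illegal
(5,3): no bracket -> illegal
W mobility = 6

Answer: B=5 W=6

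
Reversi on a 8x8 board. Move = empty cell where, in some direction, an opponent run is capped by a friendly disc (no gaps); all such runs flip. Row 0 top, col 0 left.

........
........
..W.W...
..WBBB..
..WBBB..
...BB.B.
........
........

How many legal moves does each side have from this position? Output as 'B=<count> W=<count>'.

-- B to move --
(1,1): flips 1 -> legal
(1,2): no bracket -> illegal
(1,3): flips 1 -> legal
(1,4): flips 1 -> legal
(1,5): flips 1 -> legal
(2,1): flips 1 -> legal
(2,3): no bracket -> illegal
(2,5): no bracket -> illegal
(3,1): flips 2 -> legal
(4,1): flips 1 -> legal
(5,1): flips 1 -> legal
(5,2): no bracket -> illegal
B mobility = 8
-- W to move --
(2,3): no bracket -> illegal
(2,5): no bracket -> illegal
(2,6): no bracket -> illegal
(3,6): flips 3 -> legal
(4,6): flips 4 -> legal
(4,7): no bracket -> illegal
(5,2): no bracket -> illegal
(5,5): flips 2 -> legal
(5,7): no bracket -> illegal
(6,2): no bracket -> illegal
(6,3): no bracket -> illegal
(6,4): flips 4 -> legal
(6,5): flips 2 -> legal
(6,6): no bracket -> illegal
(6,7): no bracket -> illegal
W mobility = 5

Answer: B=8 W=5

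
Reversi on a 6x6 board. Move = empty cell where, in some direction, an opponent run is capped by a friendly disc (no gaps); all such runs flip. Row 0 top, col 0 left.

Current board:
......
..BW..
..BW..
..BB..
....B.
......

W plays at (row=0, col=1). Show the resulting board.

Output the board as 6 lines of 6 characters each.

Answer: .W....
..WW..
..BW..
..BB..
....B.
......

Derivation:
Place W at (0,1); scan 8 dirs for brackets.
Dir NW: edge -> no flip
Dir N: edge -> no flip
Dir NE: edge -> no flip
Dir W: first cell '.' (not opp) -> no flip
Dir E: first cell '.' (not opp) -> no flip
Dir SW: first cell '.' (not opp) -> no flip
Dir S: first cell '.' (not opp) -> no flip
Dir SE: opp run (1,2) capped by W -> flip
All flips: (1,2)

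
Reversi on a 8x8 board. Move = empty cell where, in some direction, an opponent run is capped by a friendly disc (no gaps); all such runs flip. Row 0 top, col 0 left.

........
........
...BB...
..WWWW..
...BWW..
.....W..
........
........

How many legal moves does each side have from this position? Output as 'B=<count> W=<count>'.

-- B to move --
(2,1): flips 1 -> legal
(2,2): no bracket -> illegal
(2,5): flips 1 -> legal
(2,6): no bracket -> illegal
(3,1): no bracket -> illegal
(3,6): no bracket -> illegal
(4,1): flips 1 -> legal
(4,2): flips 1 -> legal
(4,6): flips 3 -> legal
(5,3): no bracket -> illegal
(5,4): flips 2 -> legal
(5,6): flips 2 -> legal
(6,4): no bracket -> illegal
(6,5): no bracket -> illegal
(6,6): no bracket -> illegal
B mobility = 7
-- W to move --
(1,2): flips 1 -> legal
(1,3): flips 2 -> legal
(1,4): flips 2 -> legal
(1,5): flips 1 -> legal
(2,2): no bracket -> illegal
(2,5): no bracket -> illegal
(4,2): flips 1 -> legal
(5,2): flips 1 -> legal
(5,3): flips 1 -> legal
(5,4): flips 1 -> legal
W mobility = 8

Answer: B=7 W=8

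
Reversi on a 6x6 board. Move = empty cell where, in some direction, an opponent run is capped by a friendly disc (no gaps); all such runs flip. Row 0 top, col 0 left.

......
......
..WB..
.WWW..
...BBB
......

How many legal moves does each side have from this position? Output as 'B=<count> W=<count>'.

-- B to move --
(1,1): flips 2 -> legal
(1,2): no bracket -> illegal
(1,3): no bracket -> illegal
(2,0): no bracket -> illegal
(2,1): flips 2 -> legal
(2,4): no bracket -> illegal
(3,0): no bracket -> illegal
(3,4): no bracket -> illegal
(4,0): no bracket -> illegal
(4,1): flips 1 -> legal
(4,2): no bracket -> illegal
B mobility = 3
-- W to move --
(1,2): no bracket -> illegal
(1,3): flips 1 -> legal
(1,4): flips 1 -> legal
(2,4): flips 1 -> legal
(3,4): no bracket -> illegal
(3,5): no bracket -> illegal
(4,2): no bracket -> illegal
(5,2): no bracket -> illegal
(5,3): flips 1 -> legal
(5,4): flips 1 -> legal
(5,5): flips 1 -> legal
W mobility = 6

Answer: B=3 W=6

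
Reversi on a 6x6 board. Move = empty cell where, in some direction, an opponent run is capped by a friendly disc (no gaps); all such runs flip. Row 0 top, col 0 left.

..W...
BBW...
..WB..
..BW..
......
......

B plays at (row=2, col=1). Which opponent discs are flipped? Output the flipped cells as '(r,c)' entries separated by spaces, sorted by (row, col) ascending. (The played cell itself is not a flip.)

Dir NW: first cell 'B' (not opp) -> no flip
Dir N: first cell 'B' (not opp) -> no flip
Dir NE: opp run (1,2), next='.' -> no flip
Dir W: first cell '.' (not opp) -> no flip
Dir E: opp run (2,2) capped by B -> flip
Dir SW: first cell '.' (not opp) -> no flip
Dir S: first cell '.' (not opp) -> no flip
Dir SE: first cell 'B' (not opp) -> no flip

Answer: (2,2)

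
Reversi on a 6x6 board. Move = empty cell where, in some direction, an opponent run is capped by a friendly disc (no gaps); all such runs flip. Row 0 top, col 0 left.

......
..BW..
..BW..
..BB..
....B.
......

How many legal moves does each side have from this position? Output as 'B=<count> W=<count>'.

-- B to move --
(0,2): no bracket -> illegal
(0,3): flips 2 -> legal
(0,4): flips 1 -> legal
(1,4): flips 2 -> legal
(2,4): flips 1 -> legal
(3,4): flips 1 -> legal
B mobility = 5
-- W to move --
(0,1): flips 1 -> legal
(0,2): no bracket -> illegal
(0,3): no bracket -> illegal
(1,1): flips 1 -> legal
(2,1): flips 1 -> legal
(2,4): no bracket -> illegal
(3,1): flips 1 -> legal
(3,4): no bracket -> illegal
(3,5): no bracket -> illegal
(4,1): flips 1 -> legal
(4,2): no bracket -> illegal
(4,3): flips 1 -> legal
(4,5): no bracket -> illegal
(5,3): no bracket -> illegal
(5,4): no bracket -> illegal
(5,5): no bracket -> illegal
W mobility = 6

Answer: B=5 W=6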